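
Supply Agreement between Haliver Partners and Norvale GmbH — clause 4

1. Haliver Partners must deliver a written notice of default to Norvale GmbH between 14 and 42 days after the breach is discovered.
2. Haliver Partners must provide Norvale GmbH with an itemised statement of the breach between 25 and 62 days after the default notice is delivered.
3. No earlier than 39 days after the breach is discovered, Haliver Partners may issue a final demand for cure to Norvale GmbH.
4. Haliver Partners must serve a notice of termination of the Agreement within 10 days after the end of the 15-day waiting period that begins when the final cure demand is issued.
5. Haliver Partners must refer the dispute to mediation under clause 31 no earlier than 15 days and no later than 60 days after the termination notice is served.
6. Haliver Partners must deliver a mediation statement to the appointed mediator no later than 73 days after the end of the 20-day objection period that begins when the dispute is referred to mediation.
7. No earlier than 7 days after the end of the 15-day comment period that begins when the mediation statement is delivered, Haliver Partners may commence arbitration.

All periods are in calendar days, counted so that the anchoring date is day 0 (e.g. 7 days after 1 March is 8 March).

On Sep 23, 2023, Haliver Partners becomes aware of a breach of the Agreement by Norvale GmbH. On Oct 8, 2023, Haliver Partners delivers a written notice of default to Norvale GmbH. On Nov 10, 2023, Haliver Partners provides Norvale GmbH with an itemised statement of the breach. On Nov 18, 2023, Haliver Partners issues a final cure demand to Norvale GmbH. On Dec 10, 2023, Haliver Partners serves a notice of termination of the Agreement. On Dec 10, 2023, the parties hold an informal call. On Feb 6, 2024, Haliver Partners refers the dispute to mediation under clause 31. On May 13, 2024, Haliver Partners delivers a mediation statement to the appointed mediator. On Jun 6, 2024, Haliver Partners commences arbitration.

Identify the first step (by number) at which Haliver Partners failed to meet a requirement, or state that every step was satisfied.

Step 1: the window is 14–42 days after Sep 23, 2023 (when the breach is discovered), so Oct 7, 2023 through Nov 4, 2023; Oct 8, 2023 falls inside that range.
Step 2: the window is 25–62 days after Oct 8, 2023 (when the default notice is delivered), so Nov 2, 2023 through Dec 9, 2023; done Nov 10, 2023, which is between those dates.
Step 3: the earliest permitted date is 39 days after Sep 23, 2023 (when the breach is discovered), i.e. Nov 1, 2023; done Nov 18, 2023 — permitted.
Step 4: 10 days after Dec 3, 2023 (end of the 15-day waiting period, which began when the final cure demand is issued on Nov 18, 2023) is Dec 13, 2023; done Dec 10, 2023 — timely.
Step 5: the window is 15–60 days after Dec 10, 2023 (when the termination notice is served), so Dec 25, 2023 through Feb 8, 2024; Feb 6, 2024 falls inside that range.
Step 6: 73 days after Feb 26, 2024 (end of the 20-day objection period, which began when the dispute is referred to mediation on Feb 6, 2024) is May 9, 2024; done May 13, 2024 — 4 days late.

Step 6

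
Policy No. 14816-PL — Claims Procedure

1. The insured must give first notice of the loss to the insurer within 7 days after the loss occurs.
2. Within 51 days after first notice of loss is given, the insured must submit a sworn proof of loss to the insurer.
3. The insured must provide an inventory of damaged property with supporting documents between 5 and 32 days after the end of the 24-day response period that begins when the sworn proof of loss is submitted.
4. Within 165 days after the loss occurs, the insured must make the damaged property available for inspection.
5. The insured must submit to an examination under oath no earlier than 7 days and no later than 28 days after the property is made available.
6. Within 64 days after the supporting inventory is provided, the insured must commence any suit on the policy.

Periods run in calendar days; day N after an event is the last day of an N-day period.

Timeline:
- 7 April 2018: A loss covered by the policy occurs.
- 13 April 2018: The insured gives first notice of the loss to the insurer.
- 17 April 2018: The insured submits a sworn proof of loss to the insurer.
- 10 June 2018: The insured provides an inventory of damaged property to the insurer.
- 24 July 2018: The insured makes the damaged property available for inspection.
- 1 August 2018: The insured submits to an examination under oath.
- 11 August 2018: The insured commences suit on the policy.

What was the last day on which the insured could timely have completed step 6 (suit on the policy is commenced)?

Step 6 runs from 10 June 2018, when the supporting inventory is provided. 64 days after 10 June 2018 is 13 August 2018.

13 August 2018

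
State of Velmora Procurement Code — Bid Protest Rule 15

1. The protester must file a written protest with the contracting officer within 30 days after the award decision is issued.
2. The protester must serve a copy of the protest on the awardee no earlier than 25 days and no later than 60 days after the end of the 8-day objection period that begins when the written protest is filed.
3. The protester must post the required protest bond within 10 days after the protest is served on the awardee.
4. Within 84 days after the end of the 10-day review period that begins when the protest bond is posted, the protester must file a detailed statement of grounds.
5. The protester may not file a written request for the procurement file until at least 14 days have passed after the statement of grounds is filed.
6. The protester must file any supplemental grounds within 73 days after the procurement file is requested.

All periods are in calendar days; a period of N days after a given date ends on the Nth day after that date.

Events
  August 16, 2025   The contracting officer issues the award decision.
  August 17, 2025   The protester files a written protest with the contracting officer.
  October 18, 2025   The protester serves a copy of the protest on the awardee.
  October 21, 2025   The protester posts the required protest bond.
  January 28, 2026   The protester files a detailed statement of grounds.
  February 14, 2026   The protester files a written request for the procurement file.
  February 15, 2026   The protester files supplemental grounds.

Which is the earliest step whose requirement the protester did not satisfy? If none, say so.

Step 1 — counting 30 days from August 16, 2025 (when the award decision is issued) gives a deadline of September 15, 2025; August 17, 2025 is within that limit.
Step 2 — 25 and 60 days from August 25, 2025 (end of the 8-day objection period, which began when the written protest is filed on August 17, 2025) are September 19, 2025 and October 24, 2025 respectively; October 18, 2025 falls inside that range.
Step 3 — counting 10 days from October 18, 2025 (when the protest is served on the awardee) gives a deadline of October 28, 2025; October 21, 2025 is within that limit.
Step 4 — counting 84 days from October 31, 2025 (end of the 10-day review period, which began when the protest bond is posted on October 21, 2025) gives a deadline of January 23, 2026; not done until January 28, 2026, 5 days after the deadline.

Step 4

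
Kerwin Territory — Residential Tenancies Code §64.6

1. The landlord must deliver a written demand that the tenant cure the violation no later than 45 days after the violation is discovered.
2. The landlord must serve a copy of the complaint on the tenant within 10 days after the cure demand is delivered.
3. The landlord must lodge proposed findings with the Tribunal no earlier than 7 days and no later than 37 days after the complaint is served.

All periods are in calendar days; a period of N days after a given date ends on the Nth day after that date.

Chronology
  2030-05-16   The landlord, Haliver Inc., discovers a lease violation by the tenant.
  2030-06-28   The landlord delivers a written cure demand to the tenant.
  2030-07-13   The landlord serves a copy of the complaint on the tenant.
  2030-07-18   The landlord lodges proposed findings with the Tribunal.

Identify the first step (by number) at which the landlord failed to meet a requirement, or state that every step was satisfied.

Step 2

Step 1 — counting 45 days from 2030-05-16 (when the violation is discovered) gives a deadline of 2030-06-30; completed 2030-06-28, before the deadline.
Step 2 — counting 10 days from 2030-06-28 (when the cure demand is delivered) gives a deadline of 2030-07-08; 2030-07-13 misses that deadline by 5 days.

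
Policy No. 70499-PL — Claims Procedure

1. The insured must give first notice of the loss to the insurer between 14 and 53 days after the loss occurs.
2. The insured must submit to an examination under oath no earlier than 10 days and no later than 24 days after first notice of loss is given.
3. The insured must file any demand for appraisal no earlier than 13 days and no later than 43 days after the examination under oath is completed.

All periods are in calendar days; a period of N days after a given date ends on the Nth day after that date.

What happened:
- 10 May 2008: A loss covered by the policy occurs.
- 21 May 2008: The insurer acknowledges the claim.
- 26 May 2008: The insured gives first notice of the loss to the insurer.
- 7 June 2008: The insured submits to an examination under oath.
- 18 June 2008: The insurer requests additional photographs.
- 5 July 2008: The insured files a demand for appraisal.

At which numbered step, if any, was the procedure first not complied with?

Step 1: the window is 14–53 days after 10 May 2008 (when the loss occurs), so 24 May 2008 through 2 July 2008; done 26 May 2008, which is between those dates.
Step 2: the window is 10–24 days after 26 May 2008 (when first notice of loss is given), so 5 June 2008 through 19 June 2008; 7 June 2008 falls inside that range.
Step 3: the window is 13–43 days after 7 June 2008 (when the examination under oath is completed), so 20 June 2008 through 20 July 2008; 5 July 2008 falls inside that range.

None — every step was satisfied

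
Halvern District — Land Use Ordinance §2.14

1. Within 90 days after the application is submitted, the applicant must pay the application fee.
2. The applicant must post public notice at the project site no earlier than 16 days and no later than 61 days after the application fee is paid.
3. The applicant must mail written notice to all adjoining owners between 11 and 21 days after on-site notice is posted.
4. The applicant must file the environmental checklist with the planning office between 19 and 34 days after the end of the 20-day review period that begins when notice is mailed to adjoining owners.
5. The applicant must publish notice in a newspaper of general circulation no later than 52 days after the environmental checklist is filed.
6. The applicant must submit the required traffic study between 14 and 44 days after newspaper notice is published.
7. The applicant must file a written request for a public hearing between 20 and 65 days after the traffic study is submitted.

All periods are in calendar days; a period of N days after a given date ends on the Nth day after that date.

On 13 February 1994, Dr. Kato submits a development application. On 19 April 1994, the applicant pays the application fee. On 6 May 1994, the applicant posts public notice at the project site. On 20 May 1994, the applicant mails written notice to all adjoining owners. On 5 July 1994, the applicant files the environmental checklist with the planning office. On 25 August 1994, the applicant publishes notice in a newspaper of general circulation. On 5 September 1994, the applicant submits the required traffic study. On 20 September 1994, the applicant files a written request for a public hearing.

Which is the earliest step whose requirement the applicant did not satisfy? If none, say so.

Step 1: 90 days after 13 February 1994 (when the application is submitted) is 14 May 1994; 19 April 1994 is within that limit.
Step 2: the window is 16–61 days after 19 April 1994 (when the application fee is paid), so 5 May 1994 through 19 June 1994; done 6 May 1994 — within the window.
Step 3: the window is 11–21 days after 6 May 1994 (when on-site notice is posted), so 17 May 1994 through 27 May 1994; done 20 May 1994 — within the window.
Step 4: the window is 19–34 days after 9 June 1994 (end of the 20-day review period, which began when notice is mailed to adjoining owners on 20 May 1994), so 28 June 1994 through 13 July 1994; done 5 July 1994, which is between those dates.
Step 5: 52 days after 5 July 1994 (when the environmental checklist is filed) is 26 August 1994; 25 August 1994 is within that limit.
Step 6: the window is 14–44 days after 25 August 1994 (when newspaper notice is published), so 8 September 1994 through 8 October 1994; 5 September 1994 is 3 days too early.

Step 6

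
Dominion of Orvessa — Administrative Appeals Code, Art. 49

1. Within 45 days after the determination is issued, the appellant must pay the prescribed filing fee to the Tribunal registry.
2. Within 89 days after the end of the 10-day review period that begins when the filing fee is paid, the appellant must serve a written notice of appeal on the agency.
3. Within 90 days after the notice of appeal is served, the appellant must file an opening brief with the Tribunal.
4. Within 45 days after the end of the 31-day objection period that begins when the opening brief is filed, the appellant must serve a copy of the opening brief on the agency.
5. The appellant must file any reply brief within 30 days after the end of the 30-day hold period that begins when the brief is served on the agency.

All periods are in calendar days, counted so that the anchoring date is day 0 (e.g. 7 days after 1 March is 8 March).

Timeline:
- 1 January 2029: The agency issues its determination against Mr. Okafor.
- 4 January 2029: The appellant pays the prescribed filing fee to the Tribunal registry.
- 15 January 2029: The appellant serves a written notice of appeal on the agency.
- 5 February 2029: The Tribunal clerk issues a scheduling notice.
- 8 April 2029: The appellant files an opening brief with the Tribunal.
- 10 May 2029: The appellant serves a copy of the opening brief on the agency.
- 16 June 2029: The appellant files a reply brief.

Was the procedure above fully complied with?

Yes

Step 1: 45 days after 1 January 2029 (when the determination is issued) is 15 February 2029; 4 January 2029 is within that limit.
Step 2: 89 days after 14 January 2029 (end of the 10-day review period, which began when the filing fee is paid on 4 January 2029) is 13 April 2029; 15 January 2029 is within that limit.
Step 3: 90 days after 15 January 2029 (when the notice of appeal is served) is 15 April 2029; 8 April 2029 is within that limit.
Step 4: 45 days after 9 May 2029 (end of the 31-day objection period, which began when the opening brief is filed on 8 April 2029) is 23 June 2029; 10 May 2029 is within that limit.
Step 5: 30 days after 9 June 2029 (end of the 30-day hold period, which began when the brief is served on the agency on 10 May 2029) is 9 July 2029; done 16 June 2029 — timely.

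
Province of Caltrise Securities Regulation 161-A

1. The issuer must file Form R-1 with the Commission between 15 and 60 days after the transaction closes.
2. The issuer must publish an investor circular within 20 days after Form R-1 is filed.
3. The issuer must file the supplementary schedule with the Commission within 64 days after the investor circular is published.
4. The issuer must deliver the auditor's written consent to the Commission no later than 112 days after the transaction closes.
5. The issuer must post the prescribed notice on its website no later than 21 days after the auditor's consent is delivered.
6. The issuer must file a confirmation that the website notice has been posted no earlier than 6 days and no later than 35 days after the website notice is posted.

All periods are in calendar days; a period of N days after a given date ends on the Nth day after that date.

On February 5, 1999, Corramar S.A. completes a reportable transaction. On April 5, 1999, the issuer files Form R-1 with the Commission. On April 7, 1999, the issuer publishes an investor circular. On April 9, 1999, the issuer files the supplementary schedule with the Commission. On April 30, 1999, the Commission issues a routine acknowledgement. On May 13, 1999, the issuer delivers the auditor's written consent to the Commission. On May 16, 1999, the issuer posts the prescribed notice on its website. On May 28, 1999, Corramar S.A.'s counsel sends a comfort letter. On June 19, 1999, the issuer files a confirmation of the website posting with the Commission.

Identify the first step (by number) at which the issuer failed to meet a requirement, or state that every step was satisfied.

Step 1: the window is 15–60 days after February 5, 1999 (when the transaction closes), so February 20, 1999 through April 6, 1999; done April 5, 1999, which is between those dates.
Step 2: 20 days after April 5, 1999 (when Form R-1 is filed) is April 25, 1999; completed April 7, 1999, before the deadline.
Step 3: 64 days after April 7, 1999 (when the investor circular is published) is June 10, 1999; completed April 9, 1999, before the deadline.
Step 4: 112 days after February 5, 1999 (when the transaction closes) is May 28, 1999; done May 13, 1999 — timely.
Step 5: 21 days after May 13, 1999 (when the auditor's consent is delivered) is June 3, 1999; completed May 16, 1999, before the deadline.
Step 6: the window is 6–35 days after May 16, 1999 (when the website notice is posted), so May 22, 1999 through June 20, 1999; done June 19, 1999, which is between those dates.

None — every step was satisfied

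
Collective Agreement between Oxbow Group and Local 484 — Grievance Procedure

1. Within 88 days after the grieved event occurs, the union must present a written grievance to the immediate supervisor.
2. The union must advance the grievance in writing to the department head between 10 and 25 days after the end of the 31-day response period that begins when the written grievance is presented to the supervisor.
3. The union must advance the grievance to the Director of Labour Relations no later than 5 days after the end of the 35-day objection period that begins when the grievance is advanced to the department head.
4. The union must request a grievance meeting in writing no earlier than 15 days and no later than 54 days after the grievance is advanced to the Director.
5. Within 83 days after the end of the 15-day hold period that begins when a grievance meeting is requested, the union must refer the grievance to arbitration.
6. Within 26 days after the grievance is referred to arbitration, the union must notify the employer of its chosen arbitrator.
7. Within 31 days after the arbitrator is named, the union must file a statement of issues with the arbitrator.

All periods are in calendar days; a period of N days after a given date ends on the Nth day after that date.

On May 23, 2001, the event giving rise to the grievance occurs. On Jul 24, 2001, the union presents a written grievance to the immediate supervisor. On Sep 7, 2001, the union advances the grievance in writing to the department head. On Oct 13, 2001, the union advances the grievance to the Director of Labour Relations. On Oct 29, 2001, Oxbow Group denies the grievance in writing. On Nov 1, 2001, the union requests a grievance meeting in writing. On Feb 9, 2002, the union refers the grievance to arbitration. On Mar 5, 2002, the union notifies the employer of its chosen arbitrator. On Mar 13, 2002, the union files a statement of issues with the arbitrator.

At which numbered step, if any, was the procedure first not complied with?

Step 5

Step 1: 88 days after May 23, 2001 (when the grieved event occurs) is Aug 19, 2001; done Jul 24, 2001 — timely.
Step 2: the window is 10–25 days after Aug 24, 2001 (end of the 31-day response period, which began when the written grievance is presented to the supervisor on Jul 24, 2001), so Sep 3, 2001 through Sep 18, 2001; done Sep 7, 2001 — within the window.
Step 3: 5 days after Oct 12, 2001 (end of the 35-day objection period, which began when the grievance is advanced to the department head on Sep 7, 2001) is Oct 17, 2001; completed Oct 13, 2001, before the deadline.
Step 4: the window is 15–54 days after Oct 13, 2001 (when the grievance is advanced to the Director), so Oct 28, 2001 through Dec 6, 2001; Nov 1, 2001 falls inside that range.
Step 5: 83 days after Nov 16, 2001 (end of the 15-day hold period, which began when a grievance meeting is requested on Nov 1, 2001) is Feb 7, 2002; not done until Feb 9, 2002, 2 days after the deadline.
That is the first point of non-compliance.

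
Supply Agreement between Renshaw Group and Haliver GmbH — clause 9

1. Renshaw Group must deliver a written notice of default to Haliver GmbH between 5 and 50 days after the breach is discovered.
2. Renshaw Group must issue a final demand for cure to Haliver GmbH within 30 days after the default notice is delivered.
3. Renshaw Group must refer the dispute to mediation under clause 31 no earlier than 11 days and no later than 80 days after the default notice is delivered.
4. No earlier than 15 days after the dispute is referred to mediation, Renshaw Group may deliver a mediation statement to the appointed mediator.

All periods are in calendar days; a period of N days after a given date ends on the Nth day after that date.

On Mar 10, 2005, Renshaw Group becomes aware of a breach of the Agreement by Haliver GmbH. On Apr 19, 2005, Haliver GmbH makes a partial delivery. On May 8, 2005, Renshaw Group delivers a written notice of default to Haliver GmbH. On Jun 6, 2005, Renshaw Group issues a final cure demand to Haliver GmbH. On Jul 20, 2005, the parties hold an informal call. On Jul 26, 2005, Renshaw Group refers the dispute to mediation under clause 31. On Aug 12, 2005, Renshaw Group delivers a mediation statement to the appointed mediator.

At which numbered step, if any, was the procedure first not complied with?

Step 1: the window is 5–50 days after Mar 10, 2005 (when the breach is discovered), so Mar 15, 2005 through Apr 29, 2005; done May 8, 2005 — 9 days after the window closed.
No need to go further; step 1 was not satisfied.

Step 1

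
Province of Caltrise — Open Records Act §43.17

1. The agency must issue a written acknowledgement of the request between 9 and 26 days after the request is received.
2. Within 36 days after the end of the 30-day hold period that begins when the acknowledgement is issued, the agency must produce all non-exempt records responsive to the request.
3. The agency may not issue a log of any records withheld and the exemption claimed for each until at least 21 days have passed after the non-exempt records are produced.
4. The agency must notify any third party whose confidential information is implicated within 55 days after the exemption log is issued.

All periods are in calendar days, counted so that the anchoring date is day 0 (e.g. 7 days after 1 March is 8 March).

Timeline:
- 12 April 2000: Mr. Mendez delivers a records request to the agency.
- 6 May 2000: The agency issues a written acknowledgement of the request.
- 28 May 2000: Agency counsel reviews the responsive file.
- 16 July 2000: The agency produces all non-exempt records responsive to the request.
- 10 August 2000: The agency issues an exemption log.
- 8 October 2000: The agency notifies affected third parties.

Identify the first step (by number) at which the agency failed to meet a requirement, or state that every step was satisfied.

Step 2

(1) the permitted window runs from 12 April 2000 + 9 = 21 April 2000 to 12 April 2000 + 26 = 8 May 2000; done 6 May 2000, which is between those dates.
(2) due by 5 June 2000 + 36 days = 11 July 2000; 16 July 2000 misses that deadline by 5 days.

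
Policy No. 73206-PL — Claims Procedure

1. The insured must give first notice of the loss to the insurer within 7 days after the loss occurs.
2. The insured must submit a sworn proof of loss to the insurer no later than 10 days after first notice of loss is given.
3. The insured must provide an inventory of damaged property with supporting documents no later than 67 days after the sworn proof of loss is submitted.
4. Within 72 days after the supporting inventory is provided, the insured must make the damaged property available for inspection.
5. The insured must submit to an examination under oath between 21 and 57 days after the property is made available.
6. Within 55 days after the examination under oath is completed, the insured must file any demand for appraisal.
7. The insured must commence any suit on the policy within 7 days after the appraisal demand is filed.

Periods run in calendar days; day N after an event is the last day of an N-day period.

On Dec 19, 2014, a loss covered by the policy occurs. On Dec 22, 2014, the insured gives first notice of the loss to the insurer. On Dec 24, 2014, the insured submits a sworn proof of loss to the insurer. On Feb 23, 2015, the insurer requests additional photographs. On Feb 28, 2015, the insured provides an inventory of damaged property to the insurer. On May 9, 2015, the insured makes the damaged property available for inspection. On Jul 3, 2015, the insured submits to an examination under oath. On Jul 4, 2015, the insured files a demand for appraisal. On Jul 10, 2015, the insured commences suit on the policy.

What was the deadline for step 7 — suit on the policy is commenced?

Jul 11, 2015

Step 7 runs from Jul 4, 2015, when the appraisal demand is filed. 7 days after Jul 4, 2015 is Jul 11, 2015.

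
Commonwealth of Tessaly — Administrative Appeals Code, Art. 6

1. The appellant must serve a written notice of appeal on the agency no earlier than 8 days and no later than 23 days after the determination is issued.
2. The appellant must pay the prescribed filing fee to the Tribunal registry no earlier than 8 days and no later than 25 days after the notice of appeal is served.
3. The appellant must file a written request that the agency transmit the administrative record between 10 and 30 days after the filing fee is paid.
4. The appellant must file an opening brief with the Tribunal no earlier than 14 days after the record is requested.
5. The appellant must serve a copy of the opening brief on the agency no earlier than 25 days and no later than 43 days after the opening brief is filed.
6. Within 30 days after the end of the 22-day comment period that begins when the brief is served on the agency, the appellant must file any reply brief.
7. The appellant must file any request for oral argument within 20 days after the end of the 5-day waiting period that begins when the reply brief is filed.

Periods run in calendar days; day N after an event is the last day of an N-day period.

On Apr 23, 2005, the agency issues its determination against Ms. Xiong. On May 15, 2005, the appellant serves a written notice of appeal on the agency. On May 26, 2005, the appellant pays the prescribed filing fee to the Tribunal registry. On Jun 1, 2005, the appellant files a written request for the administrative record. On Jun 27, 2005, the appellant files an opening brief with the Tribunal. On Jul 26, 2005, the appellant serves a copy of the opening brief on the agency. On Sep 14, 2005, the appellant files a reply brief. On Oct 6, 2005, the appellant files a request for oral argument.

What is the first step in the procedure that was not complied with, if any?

Step 3

Step 1 — 8 and 23 days from Apr 23, 2005 (when the determination is issued) are May 1, 2005 and May 16, 2005 respectively; done May 15, 2005, which is between those dates.
Step 2 — 8 and 25 days from May 15, 2005 (when the notice of appeal is served) are May 23, 2005 and Jun 9, 2005 respectively; done May 26, 2005 — within the window.
Step 3 — 10 and 30 days from May 26, 2005 (when the filing fee is paid) are Jun 5, 2005 and Jun 25, 2005 respectively; done Jun 1, 2005 — 4 days before the window opened.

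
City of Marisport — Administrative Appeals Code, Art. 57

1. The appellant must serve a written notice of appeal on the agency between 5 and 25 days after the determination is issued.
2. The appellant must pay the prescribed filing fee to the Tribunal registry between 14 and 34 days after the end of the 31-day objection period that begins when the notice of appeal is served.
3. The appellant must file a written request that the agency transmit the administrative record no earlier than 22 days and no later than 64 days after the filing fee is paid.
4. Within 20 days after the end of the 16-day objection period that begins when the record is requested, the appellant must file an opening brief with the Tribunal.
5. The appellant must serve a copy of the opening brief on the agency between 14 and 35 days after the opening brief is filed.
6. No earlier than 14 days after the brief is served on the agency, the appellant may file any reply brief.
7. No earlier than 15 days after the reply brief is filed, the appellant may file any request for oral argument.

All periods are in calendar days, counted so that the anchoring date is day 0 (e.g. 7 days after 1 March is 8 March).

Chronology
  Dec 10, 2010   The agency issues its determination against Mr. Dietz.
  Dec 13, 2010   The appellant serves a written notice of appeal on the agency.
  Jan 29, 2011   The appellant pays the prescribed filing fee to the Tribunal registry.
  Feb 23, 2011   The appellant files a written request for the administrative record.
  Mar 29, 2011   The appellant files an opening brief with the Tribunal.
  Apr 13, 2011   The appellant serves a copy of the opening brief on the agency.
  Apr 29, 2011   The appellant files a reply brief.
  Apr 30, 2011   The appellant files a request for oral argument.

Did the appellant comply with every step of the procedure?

No

(1) the permitted window runs from Dec 10, 2010 + 5 = Dec 15, 2010 to Dec 10, 2010 + 25 = Jan 4, 2011; done Dec 13, 2010 — 2 days before the window opened.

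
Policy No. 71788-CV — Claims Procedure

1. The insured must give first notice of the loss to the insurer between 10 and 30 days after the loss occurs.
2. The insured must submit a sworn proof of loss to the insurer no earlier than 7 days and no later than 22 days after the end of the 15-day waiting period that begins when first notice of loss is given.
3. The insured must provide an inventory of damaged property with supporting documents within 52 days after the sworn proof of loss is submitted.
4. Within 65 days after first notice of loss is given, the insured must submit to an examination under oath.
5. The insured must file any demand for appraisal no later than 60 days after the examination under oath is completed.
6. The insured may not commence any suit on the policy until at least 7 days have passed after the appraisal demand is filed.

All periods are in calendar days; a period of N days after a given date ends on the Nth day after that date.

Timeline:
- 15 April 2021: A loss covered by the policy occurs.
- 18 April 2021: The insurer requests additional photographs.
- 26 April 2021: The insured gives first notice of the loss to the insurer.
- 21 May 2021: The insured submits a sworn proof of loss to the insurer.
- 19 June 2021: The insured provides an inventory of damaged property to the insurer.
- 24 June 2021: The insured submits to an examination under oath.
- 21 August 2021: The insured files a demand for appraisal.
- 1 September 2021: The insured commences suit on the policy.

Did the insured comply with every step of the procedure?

Step 1 — 10 and 30 days from 15 April 2021 (when the loss occurs) are 25 April 2021 and 15 May 2021 respectively; 26 April 2021 falls inside that range.
Step 2 — 7 and 22 days from 11 May 2021 (end of the 15-day waiting period, which began when first notice of loss is given on 26 April 2021) are 18 May 2021 and 2 June 2021 respectively; done 21 May 2021, which is between those dates.
Step 3 — counting 52 days from 21 May 2021 (when the sworn proof of loss is submitted) gives a deadline of 12 July 2021; completed 19 June 2021, before the deadline.
Step 4 — counting 65 days from 26 April 2021 (when first notice of loss is given) gives a deadline of 30 June 2021; 24 June 2021 is within that limit.
Step 5 — counting 60 days from 24 June 2021 (when the examination under oath is completed) gives a deadline of 23 August 2021; 21 August 2021 is within that limit.
Step 6 — must wait 7 days from 21 August 2021 (when the appraisal demand is filed), so not before 28 August 2021; done 1 September 2021 — permitted.

Yes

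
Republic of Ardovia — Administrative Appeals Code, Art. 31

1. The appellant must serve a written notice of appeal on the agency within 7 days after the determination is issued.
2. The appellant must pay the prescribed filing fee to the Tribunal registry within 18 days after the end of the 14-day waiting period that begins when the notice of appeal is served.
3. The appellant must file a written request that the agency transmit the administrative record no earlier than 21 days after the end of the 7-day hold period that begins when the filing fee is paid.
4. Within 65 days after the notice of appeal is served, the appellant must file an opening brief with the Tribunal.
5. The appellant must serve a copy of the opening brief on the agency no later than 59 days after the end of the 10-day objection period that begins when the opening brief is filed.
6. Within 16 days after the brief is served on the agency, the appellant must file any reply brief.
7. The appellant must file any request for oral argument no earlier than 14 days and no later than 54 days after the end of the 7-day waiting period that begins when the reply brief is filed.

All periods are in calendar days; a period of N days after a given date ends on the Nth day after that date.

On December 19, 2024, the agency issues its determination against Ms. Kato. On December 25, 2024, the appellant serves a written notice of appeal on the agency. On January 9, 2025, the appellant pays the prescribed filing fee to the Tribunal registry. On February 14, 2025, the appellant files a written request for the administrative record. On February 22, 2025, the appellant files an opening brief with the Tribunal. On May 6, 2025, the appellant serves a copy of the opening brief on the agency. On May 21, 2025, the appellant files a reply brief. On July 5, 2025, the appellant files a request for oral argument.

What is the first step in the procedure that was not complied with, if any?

Step 1: 7 days after December 19, 2024 (when the determination is issued) is December 26, 2024; done December 25, 2024 — timely.
Step 2: 18 days after January 8, 2025 (end of the 14-day waiting period, which began when the notice of appeal is served on December 25, 2024) is January 26, 2025; completed January 9, 2025, before the deadline.
Step 3: the earliest permitted date is 21 days after January 16, 2025 (end of the 7-day hold period, which began when the filing fee is paid on January 9, 2025), i.e. February 6, 2025; done February 14, 2025 — permitted.
Step 4: 65 days after December 25, 2024 (when the notice of appeal is served) is February 28, 2025; February 22, 2025 is within that limit.
Step 5: 59 days after March 4, 2025 (end of the 10-day objection period, which began when the opening brief is filed on February 22, 2025) is May 2, 2025; not done until May 6, 2025, 4 days after the deadline.
That is the first point of non-compliance.

Step 5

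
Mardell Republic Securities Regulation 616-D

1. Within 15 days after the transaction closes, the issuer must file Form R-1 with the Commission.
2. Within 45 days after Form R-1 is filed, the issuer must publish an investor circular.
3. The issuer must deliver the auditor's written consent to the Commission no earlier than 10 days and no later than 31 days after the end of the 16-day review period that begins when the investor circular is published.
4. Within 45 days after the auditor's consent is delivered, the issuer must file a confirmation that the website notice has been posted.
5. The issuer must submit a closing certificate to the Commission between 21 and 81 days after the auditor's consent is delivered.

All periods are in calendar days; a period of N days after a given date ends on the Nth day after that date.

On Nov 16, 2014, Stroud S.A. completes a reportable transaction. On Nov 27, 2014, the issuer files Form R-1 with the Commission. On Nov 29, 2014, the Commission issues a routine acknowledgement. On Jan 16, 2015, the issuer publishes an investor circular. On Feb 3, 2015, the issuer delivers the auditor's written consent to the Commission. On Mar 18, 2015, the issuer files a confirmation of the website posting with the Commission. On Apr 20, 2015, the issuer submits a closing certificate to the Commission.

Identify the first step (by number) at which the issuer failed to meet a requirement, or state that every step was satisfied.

Step 2

Step 1 — counting 15 days from Nov 16, 2014 (when the transaction closes) gives a deadline of Dec 1, 2014; done Nov 27, 2014 — timely.
Step 2 — counting 45 days from Nov 27, 2014 (when Form R-1 is filed) gives a deadline of Jan 11, 2015; not done until Jan 16, 2015, 5 days after the deadline.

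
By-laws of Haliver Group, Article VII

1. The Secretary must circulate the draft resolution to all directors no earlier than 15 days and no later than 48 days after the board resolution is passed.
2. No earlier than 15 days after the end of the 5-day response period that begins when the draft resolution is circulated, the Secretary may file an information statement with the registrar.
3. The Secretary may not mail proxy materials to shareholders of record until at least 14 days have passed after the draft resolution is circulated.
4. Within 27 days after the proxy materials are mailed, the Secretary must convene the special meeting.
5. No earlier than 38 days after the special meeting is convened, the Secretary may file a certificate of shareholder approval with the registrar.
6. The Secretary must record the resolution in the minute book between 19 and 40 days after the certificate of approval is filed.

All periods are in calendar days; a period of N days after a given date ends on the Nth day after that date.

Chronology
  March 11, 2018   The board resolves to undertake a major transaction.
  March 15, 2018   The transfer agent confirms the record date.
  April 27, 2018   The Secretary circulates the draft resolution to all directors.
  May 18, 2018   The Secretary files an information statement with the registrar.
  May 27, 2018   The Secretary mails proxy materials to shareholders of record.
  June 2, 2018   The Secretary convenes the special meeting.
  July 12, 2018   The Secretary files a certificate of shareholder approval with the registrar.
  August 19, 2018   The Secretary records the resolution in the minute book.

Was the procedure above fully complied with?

Yes

Step 1 — 15 and 48 days from March 11, 2018 (when the board resolution is passed) are March 26, 2018 and April 28, 2018 respectively; done April 27, 2018, which is between those dates.
Step 2 — must wait 15 days from May 2, 2018 (end of the 5-day response period, which began when the draft resolution is circulated on April 27, 2018), so not before May 17, 2018; done May 18, 2018 — permitted.
Step 3 — must wait 14 days from April 27, 2018 (when the draft resolution is circulated), so not before May 11, 2018; done May 27, 2018 — permitted.
Step 4 — counting 27 days from May 27, 2018 (when the proxy materials are mailed) gives a deadline of June 23, 2018; done June 2, 2018 — timely.
Step 5 — must wait 38 days from June 2, 2018 (when the special meeting is convened), so not before July 10, 2018; July 12, 2018 is on or after that date.
Step 6 — 19 and 40 days from July 12, 2018 (when the certificate of approval is filed) are July 31, 2018 and August 21, 2018 respectively; August 19, 2018 falls inside that range.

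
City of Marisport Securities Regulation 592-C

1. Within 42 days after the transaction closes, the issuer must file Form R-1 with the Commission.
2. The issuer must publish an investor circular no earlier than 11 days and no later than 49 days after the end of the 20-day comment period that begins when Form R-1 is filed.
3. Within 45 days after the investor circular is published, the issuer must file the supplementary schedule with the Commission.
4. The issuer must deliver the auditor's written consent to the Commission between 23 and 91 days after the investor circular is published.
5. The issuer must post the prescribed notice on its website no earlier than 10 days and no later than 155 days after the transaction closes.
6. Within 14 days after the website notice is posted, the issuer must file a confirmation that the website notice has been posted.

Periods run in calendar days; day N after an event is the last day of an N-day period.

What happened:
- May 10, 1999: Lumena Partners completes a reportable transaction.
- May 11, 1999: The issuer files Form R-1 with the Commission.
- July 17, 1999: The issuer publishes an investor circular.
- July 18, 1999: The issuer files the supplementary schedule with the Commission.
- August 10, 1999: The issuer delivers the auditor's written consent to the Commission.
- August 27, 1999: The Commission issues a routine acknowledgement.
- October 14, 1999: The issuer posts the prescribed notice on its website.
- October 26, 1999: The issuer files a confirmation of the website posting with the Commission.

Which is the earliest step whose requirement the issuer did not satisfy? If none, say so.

Step 5

Step 1: 42 days after May 10, 1999 (when the transaction closes) is June 21, 1999; May 11, 1999 is within that limit.
Step 2: the window is 11–49 days after May 31, 1999 (end of the 20-day comment period, which began when Form R-1 is filed on May 11, 1999), so June 11, 1999 through July 19, 1999; done July 17, 1999 — within the window.
Step 3: 45 days after July 17, 1999 (when the investor circular is published) is August 31, 1999; done July 18, 1999 — timely.
Step 4: the window is 23–91 days after July 17, 1999 (when the investor circular is published), so August 9, 1999 through October 16, 1999; done August 10, 1999, which is between those dates.
Step 5: the window is 10–155 days after May 10, 1999 (when the transaction closes), so May 20, 1999 through October 12, 1999; done October 14, 1999 — 2 days after the window closed.
Later steps need not be reached.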